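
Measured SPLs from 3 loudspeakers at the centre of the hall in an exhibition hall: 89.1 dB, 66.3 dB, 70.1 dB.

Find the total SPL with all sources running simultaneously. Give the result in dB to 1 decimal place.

Converting to relative power and adding: 10^(89.1/10) + 10^(66.3/10) + 10^(70.1/10) = 8.273e+08.
L_total = 10·log₁₀(8.273e+08) = 89.2 dB.

89.2 dB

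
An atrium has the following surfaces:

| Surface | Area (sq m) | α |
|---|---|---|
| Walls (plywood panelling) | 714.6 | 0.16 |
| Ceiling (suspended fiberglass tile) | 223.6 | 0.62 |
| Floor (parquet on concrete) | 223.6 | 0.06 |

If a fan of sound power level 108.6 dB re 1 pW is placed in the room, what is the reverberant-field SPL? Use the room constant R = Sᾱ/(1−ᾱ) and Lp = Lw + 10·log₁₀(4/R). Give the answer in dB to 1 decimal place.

89.2 dB

A = 266.384 sabins; S = 1161.8 sq m.
ᾱ = 0.2293, so room constant R = A/(1−ᾱ) = 345.639 sq m.
Lp = 108.6 + 10·log₁₀(4/345.639) = 108.6 + (-19.37) = 89.2 dB.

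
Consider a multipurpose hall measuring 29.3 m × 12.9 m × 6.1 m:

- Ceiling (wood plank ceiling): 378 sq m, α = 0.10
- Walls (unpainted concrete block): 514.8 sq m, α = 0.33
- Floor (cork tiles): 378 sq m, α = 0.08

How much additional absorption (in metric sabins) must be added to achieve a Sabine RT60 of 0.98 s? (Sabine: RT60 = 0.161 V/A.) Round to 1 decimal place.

140.9 sabins

Equivalent absorption area: A₁ = 378·0.10 + 514.8·0.33 + 378·0.08 = 237.924 sq m.
Target A₂ = 0.161·2305.617/0.98 = 378.780 sabins (V = 2305.617 m³).
Shortfall: 378.780 − 237.924 = 140.9 sabins.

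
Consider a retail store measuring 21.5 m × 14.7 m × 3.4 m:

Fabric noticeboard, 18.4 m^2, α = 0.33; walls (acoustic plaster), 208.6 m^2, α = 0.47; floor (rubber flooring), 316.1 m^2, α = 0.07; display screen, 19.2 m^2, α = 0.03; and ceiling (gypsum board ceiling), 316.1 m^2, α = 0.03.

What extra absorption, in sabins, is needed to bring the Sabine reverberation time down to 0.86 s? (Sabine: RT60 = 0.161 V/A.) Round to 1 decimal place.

Equivalent absorption area: A₁ = 18.4·0.33 + 208.6·0.47 + 316.1·0.07 + 19.2·0.03 + 316.1·0.03 = 136.300 m^2.
V = 1074.57 m³. Required absorption A₂ = 0.161 × 1074.57 / 0.86 = 201.169 sabins.
Additional absorption ΔA = 201.169 − 136.300 = 64.9 sabins.

64.9 sabins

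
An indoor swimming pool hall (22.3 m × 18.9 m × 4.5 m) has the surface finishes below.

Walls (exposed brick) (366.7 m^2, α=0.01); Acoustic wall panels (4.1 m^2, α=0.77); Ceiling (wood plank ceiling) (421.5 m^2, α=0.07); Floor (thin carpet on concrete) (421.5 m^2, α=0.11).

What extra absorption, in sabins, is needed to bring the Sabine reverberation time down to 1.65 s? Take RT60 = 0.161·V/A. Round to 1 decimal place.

Equivalent absorption area: A₁ = 366.7*0.01 + 4.1*0.77 + 421.5*0.07 + 421.5*0.11 = 82.694 m^2.
For T = 1.65 s, need A₂ = 0.161·V/T = 0.161·1896.615/1.65 = 185.064 sabins.
Additional absorption ΔA = 185.064 − 82.694 = 102.4 sabins.

102.4 sabins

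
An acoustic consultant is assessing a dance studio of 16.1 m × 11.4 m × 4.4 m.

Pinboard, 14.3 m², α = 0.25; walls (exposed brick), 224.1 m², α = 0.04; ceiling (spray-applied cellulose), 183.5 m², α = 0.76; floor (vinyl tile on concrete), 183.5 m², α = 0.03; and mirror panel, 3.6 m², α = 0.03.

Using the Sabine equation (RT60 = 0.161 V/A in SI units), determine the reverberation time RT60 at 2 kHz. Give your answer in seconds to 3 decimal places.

Total absorption A = 14.3·0.25 + 224.1·0.04 + 183.5·0.76 + 183.5·0.03 + 3.6·0.03
  = 3.575 + 8.964 + 139.460 + 5.505 + 0.108 = 157.612 m² sabins.
V = 16.1·11.4·4.4 = 807.576 m³.
RT60 = 0.161 · V / A = 0.161 × 807.576 / 157.612 = 0.825 s.

0.825 s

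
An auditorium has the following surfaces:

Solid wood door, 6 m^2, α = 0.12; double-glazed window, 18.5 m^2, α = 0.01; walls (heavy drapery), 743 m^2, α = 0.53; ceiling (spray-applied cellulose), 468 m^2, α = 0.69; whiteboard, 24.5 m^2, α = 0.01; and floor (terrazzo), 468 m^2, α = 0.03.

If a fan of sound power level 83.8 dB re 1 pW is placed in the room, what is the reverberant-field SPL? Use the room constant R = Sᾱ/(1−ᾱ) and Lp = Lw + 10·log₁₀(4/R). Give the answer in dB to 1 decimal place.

A = 731.900 sabins; S = 1728.0 m^2.
ᾱ = 0.4236, so room constant R = A/(1−ᾱ) = 1269.778 m^2.
Lp = Lw + 10 log₁₀(4/R) = 83.8 -25.02 = 58.8 dB.

58.8 dB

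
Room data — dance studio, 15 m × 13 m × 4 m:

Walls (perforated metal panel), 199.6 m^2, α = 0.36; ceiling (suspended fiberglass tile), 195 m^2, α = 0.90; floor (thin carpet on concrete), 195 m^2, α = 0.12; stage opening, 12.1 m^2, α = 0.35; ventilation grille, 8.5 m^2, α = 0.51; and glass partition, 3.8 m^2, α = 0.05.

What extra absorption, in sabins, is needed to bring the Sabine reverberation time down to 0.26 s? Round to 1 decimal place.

Total absorption A₁ = 199.6*0.36 + 195*0.90 + 195*0.12 + 12.1*0.35 + 8.5*0.51 + 3.8*0.05
  = 71.856 + 175.500 + 23.400 + 4.235 + 4.335 + 0.190 = 279.516 m^2 sabins.
Target A₂ = 0.161·780/0.26 = 483.000 sabins (V = 780 m³).
Additional absorption ΔA = 483.000 − 279.516 = 203.5 sabins.

203.5 sabins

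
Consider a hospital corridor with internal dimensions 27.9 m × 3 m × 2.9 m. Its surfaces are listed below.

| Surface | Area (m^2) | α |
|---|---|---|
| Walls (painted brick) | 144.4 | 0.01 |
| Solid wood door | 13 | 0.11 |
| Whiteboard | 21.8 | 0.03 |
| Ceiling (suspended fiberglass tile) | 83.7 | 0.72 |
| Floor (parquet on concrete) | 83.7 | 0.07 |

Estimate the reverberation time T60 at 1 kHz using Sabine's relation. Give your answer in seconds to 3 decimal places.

0.561 s

Equivalent absorption area: A = 144.4*0.01 + 13*0.11 + 21.8*0.03 + 83.7*0.72 + 83.7*0.07 = 69.651 m^2.
Volume V = 27.9 × 3 × 2.9 = 242.73 m³.
T = 0.161 V/A = 0.161·242.73/69.651 = 0.561 s.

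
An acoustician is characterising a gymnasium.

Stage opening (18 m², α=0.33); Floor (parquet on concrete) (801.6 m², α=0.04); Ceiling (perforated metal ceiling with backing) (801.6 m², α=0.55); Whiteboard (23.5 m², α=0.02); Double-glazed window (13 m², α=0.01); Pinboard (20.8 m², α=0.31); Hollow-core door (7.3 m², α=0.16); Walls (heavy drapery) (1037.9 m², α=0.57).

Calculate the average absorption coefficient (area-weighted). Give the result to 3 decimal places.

0.396

Total surface area S = 2723.7 m².
Weighted sum Σ Sα = 1078.703.
ᾱ = 1078.703 / 2723.7 = 0.396.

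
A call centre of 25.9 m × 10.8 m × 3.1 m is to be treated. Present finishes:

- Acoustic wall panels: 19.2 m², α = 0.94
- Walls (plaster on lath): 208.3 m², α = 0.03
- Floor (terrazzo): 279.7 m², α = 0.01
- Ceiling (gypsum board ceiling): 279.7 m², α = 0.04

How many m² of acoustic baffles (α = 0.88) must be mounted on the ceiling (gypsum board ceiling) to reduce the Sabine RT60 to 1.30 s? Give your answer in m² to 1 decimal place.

A₁ = Σ Sᵢαᵢ = 19.2×0.94 + 208.3×0.03 + 279.7×0.01 + 279.7×0.04 = 38.282 sabins.
Required A₂ = 0.161·867.132/1.30 = 107.391 sabins.
ΔA needed = 107.391 − 38.282 = 69.109 sabins.
Net gain per m²: Δα = 0.88 − 0.04 = 0.84.
Panel area = 69.109 / 0.84 = 82.3 m².

82.3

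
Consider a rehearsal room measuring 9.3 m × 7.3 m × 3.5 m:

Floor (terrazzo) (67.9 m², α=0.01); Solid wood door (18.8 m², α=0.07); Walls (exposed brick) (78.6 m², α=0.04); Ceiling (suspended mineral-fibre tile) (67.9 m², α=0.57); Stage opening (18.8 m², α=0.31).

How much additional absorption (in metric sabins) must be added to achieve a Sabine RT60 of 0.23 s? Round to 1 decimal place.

Equivalent absorption area: A₁ = 67.9*0.01 + 18.8*0.07 + 78.6*0.04 + 67.9*0.57 + 18.8*0.31 = 49.670 m².
Target A₂ = 0.161·237.615/0.23 = 166.331 sabins (V = 237.615 m³).
ΔA = A₂ − A₁ = 166.331 − 49.670 = 116.7 sabins.

116.7 sabins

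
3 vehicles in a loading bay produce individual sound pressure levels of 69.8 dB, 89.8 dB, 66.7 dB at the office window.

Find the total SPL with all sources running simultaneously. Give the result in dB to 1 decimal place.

Converting to relative power and adding: 10^(69.8/10) + 10^(89.8/10) + 10^(66.7/10) = 9.692e+08.
Back to dB: 10·log₁₀ Σ = 89.9 dB.

89.9 dB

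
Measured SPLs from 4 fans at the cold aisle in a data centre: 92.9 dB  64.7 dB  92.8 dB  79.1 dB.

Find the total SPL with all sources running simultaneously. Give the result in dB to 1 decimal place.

96.0 dB

Σ 10^(Lᵢ/10) = 3.94e+09.
L_total = 10·log₁₀(3.94e+09) = 96.0 dB.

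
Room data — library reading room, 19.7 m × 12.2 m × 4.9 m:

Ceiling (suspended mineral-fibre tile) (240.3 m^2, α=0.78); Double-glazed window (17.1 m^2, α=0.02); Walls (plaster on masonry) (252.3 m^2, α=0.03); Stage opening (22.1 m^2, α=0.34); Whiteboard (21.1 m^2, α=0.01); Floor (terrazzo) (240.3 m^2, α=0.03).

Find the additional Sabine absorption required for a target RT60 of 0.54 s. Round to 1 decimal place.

Summing Sᵢαᵢ: 187.434 + 0.342 + 7.569 + 7.514 + 0.211 + 7.209 → A₁ = 210.279 sabins.
Target A₂ = 0.161·1177.666/0.54 = 351.119 sabins (V = 1177.666 m³).
Shortfall: 351.119 − 210.279 = 140.8 sabins.

140.8 sabins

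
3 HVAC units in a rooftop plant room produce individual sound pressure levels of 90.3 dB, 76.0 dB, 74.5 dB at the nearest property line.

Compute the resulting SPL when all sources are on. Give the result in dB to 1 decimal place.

90.6 dB

Sum in the linear (power) domain: Σ 10^(Lᵢ/10) = 10^(90.3/10) + 10^(76.0/10) + 10^(74.5/10) = 1.14e+09.
L_total = 10·log₁₀(1.14e+09) = 90.6 dB.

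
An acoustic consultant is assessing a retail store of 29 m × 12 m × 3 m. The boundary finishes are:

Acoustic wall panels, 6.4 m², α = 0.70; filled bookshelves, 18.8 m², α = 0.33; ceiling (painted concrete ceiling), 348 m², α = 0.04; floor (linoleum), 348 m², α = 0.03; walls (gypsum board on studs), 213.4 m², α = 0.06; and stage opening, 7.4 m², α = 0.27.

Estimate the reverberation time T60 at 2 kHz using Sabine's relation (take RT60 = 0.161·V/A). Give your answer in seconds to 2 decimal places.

3.37 s

Summing Sᵢαᵢ: 4.480 + 6.204 + 13.920 + 10.440 + 12.804 + 1.998 → A = 49.846 sabins.
Volume V = 29 × 12 × 3 = 1044 m³.
T = 0.161 V/A = 0.161·1044/49.846 = 3.37 s.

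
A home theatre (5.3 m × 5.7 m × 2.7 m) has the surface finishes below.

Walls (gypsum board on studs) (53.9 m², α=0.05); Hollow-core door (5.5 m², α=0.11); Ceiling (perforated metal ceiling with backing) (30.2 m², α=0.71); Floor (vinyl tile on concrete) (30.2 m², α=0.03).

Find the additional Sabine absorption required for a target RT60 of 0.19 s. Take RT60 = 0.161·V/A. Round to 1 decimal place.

43.5 sabins

Equivalent absorption area: A₁ = 53.9*0.05 + 5.5*0.11 + 30.2*0.71 + 30.2*0.03 = 25.648 m².
Target A₂ = 0.161·81.567/0.19 = 69.117 sabins (V = 81.567 m³).
Additional absorption ΔA = 69.117 − 25.648 = 43.5 sabins.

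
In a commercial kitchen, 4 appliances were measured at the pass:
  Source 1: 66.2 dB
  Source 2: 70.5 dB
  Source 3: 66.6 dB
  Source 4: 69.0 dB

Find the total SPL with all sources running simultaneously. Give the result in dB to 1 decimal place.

74.5 dB

Σ 10^(Lᵢ/10) = 2.79e+07.
L_total = 10·log₁₀(2.79e+07) = 74.5 dB.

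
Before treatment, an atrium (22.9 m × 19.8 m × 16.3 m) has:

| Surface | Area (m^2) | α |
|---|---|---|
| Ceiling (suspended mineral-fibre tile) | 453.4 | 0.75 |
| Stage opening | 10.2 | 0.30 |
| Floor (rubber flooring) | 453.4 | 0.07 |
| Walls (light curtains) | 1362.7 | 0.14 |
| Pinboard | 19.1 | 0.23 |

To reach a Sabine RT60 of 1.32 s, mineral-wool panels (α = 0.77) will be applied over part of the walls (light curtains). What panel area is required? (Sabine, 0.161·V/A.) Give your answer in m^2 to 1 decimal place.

526.1

Summing Sᵢαᵢ: 340.050 + 3.060 + 31.738 + 190.778 + 4.393 → A₁ = 570.019 sabins.
Required A₂ = 0.161·7390.746/1.32 = 901.447 sabins.
ΔA needed = 901.447 − 570.019 = 331.428 sabins.
Each m^2 of panel replacing the walls (light curtains) adds (0.77 − 0.14) = 0.63 sabins.
Area = ΔA/Δα = 331.428/0.63 = 526.1 m^2.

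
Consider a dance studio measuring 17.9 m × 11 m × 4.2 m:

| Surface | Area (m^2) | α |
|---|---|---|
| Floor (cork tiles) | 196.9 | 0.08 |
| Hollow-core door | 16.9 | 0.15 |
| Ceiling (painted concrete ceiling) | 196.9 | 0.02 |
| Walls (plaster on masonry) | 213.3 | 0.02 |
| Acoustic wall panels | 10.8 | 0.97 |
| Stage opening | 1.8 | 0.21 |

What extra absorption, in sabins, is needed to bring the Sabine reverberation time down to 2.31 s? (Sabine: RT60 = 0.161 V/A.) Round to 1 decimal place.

Summing Sᵢαᵢ: 15.752 + 2.535 + 3.938 + 4.266 + 10.476 + 0.378 → A₁ = 37.345 sabins.
V = 826.98 m³. Required absorption A₂ = 0.161 × 826.98 / 2.31 = 57.638 sabins.
Additional absorption ΔA = 57.638 − 37.345 = 20.3 sabins.

20.3 sabins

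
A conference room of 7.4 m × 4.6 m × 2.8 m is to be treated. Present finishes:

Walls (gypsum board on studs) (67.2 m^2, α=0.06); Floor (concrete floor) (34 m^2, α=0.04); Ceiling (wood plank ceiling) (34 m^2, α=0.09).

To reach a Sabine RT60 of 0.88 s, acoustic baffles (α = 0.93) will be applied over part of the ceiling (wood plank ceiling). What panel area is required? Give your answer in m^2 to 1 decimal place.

10.7

Summing Sᵢαᵢ: 4.032 + 1.360 + 3.060 → A₁ = 8.452 sabins.
V = 95.312 m³. Target absorption A₂ = 0.161 × 95.312 / 0.88 = 17.438 sabins.
ΔA needed = 17.438 − 8.452 = 8.986 sabins.
Each m^2 of panel replacing the ceiling (wood plank ceiling) adds (0.93 − 0.09) = 0.84 sabins.
Panel area = 8.986 / 0.84 = 10.7 m^2.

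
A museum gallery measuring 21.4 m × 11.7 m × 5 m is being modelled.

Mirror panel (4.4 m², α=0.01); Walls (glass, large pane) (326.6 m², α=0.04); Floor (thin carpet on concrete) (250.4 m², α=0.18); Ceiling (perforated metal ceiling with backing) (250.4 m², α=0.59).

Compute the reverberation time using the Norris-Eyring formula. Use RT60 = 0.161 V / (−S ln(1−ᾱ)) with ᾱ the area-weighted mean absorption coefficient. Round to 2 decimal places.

Total surface area S = 4.4 + 326.6 + 250.4 + 250.4 = 831.8 m².
Σ(Sᵢαᵢ) = 4.4×0.01 + 326.6×0.04 + 250.4×0.18 + 250.4×0.59 = 205.916.
Mean coefficient ᾱ = A/S = 0.2476.
−S·ln(1−ᾱ) = −831.8 × ln(1 − 0.2476) = 236.636.
V = 21.4 × 11.7 × 5 = 1251.9 m³.
RT60 = 0.161 × 1251.9 / 236.636 = 0.85 s.

0.85 s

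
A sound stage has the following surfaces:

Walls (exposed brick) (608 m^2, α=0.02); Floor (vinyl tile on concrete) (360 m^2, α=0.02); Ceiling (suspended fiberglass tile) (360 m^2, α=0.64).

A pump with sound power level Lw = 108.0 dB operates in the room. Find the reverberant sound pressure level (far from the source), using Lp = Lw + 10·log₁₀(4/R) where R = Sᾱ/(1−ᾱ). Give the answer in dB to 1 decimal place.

89.1 dB

Σ(Sᵢαᵢ) = 608·0.02 + 360·0.02 + 360·0.64 = 249.760; total area S = 1328.0 m^2.
ᾱ = 0.1881, so room constant R = A/(1−ᾱ) = 307.624 m^2.
Lp = Lw + 10 log₁₀(4/R) = 108.0 -18.86 = 89.1 dB.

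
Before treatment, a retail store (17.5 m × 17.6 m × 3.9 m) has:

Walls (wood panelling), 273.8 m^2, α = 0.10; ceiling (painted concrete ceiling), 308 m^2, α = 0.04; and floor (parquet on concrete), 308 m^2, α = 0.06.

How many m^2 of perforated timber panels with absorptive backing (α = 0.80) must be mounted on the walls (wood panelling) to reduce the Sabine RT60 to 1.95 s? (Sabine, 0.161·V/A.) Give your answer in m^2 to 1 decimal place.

Summing Sᵢαᵢ: 27.380 + 12.320 + 18.480 → A₁ = 58.180 sabins.
V = 1201.2 m³. Target absorption A₂ = 0.161 × 1201.2 / 1.95 = 99.176 sabins.
Absorption to add: 99.176 − 58.180 = 40.996 sabins.
Each m^2 of panel replacing the walls (wood panelling) adds (0.80 − 0.10) = 0.70 sabins.
Panel area = 40.996 / 0.70 = 58.6 m^2.

58.6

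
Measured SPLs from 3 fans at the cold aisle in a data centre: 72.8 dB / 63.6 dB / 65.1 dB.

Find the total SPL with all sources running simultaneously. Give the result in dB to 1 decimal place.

Converting to relative power and adding: 10^(72.8/10) + 10^(63.6/10) + 10^(65.1/10) = 2.458e+07.
Back to dB: 10·log₁₀ Σ = 73.9 dB.

73.9 dB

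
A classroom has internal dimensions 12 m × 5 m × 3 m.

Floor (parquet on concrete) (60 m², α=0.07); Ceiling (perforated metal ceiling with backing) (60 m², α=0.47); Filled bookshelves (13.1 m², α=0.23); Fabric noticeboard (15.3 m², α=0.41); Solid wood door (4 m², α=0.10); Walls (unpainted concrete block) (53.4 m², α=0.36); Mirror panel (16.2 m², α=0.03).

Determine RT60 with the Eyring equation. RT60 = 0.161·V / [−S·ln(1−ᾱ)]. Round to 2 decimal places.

S = Σ Sᵢ = 222.0 m².
Absorption A = 60×0.07 + 60×0.47 + 13.1×0.23 + 15.3×0.41 + 4×0.10 + 53.4×0.36 + 16.2×0.03 = 61.796 sabins.
ᾱ = 61.796 / 222.0 = 0.2784.
Eyring denominator: −S ln(1−ᾱ) = 72.435.
V = 12 × 5 × 3 = 180 m³.
T = 0.161·V/[−S·ln(1−ᾱ)] = 0.161·180/72.435 = 0.40 s.

0.40 s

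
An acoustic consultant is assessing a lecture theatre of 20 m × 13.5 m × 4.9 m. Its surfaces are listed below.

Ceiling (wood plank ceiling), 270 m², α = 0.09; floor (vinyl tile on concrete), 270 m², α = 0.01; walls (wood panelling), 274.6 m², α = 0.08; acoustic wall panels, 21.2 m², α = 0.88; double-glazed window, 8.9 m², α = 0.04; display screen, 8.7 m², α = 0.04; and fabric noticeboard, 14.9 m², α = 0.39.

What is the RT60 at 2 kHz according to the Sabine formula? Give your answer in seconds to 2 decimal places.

2.87 s

A = Σ Sᵢαᵢ = 270*0.09 + 270*0.01 + 274.6*0.08 + 21.2*0.88 + 8.9*0.04 + 8.7*0.04 + 14.9*0.39 = 74.139 sabins.
Room volume: 1323 m³.
T = 0.161 V/A = 0.161·1323/74.139 = 2.87 s.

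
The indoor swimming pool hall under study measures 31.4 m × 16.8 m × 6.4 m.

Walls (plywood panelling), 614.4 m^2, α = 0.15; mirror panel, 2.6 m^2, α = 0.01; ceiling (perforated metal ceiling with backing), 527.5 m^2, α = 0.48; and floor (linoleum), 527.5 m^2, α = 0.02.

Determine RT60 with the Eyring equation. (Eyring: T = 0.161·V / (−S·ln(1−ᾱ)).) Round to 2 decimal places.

S = Σ Sᵢ = 1672.0 m^2.
Absorption A = 614.4×0.15 + 2.6×0.01 + 527.5×0.48 + 527.5×0.02 = 355.936 sabins.
ᾱ = 355.936 / 1672.0 = 0.2129.
Eyring denominator: −S ln(1−ᾱ) = 400.277.
V = 31.4 × 16.8 × 6.4 = 3376.128 m³.
T = 0.161·V/[−S·ln(1−ᾱ)] = 0.161·3376.128/400.277 = 1.36 s.

1.36 seconds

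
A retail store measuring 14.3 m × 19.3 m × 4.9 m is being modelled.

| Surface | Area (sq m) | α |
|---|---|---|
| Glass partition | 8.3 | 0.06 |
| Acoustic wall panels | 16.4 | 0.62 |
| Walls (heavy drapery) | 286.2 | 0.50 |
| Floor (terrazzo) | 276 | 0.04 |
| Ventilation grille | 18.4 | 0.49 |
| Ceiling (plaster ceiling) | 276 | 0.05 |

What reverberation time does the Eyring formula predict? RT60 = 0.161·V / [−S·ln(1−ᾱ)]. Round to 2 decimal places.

Total surface area S = 8.3 + 16.4 + 286.2 + 276 + 18.4 + 276 = 881.3 sq m.
Σ(Sᵢαᵢ) = 8.3×0.06 + 16.4×0.62 + 286.2×0.50 + 276×0.04 + 18.4×0.49 + 276×0.05 = 187.622.
Mean coefficient ᾱ = A/S = 0.2129.
Eyring denominator: −S ln(1−ᾱ) = 210.983.
V = 14.3 × 19.3 × 4.9 = 1352.351 m³.
T = 0.161·V/[−S·ln(1−ᾱ)] = 0.161·1352.351/210.983 = 1.03 s.

1.03 s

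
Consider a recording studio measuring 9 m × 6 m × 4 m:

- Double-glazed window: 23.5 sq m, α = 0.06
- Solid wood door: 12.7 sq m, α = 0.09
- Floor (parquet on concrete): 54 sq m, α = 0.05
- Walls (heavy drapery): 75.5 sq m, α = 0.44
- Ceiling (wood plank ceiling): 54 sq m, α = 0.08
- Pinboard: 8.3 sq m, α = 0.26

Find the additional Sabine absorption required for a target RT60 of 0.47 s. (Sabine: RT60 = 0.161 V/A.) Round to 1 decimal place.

Equivalent absorption area: A₁ = 23.5*0.06 + 12.7*0.09 + 54*0.05 + 75.5*0.44 + 54*0.08 + 8.3*0.26 = 44.951 sq m.
Target A₂ = 0.161·216/0.47 = 73.991 sabins (V = 216 m³).
Additional absorption ΔA = 73.991 − 44.951 = 29.0 sabins.

29.0 sabins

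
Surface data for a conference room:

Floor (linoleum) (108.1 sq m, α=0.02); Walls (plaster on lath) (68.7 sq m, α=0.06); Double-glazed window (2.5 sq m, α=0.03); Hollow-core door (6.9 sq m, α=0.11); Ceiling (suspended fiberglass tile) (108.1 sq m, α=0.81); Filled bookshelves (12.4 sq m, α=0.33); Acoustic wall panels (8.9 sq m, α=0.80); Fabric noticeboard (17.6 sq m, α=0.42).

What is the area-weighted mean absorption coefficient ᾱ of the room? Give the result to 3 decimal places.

0.340

Total surface area S = 333.2 sq m.
Weighted sum Σ Sα = 113.283.
ᾱ = A/S = 0.340.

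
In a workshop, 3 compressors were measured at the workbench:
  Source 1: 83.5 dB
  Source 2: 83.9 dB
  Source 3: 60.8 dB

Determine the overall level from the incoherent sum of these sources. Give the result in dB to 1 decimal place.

Sum in the linear (power) domain: Σ 10^(Lᵢ/10) = 10^(83.5/10) + 10^(83.9/10) + 10^(60.8/10) = 4.705e+08.
L_total = 10·log₁₀(4.705e+08) = 86.7 dB.

86.7 dB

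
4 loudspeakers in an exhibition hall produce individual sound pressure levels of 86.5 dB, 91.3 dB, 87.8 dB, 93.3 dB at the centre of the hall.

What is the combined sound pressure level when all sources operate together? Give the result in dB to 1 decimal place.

96.6 dB

Sum in the linear (power) domain: Σ 10^(Lᵢ/10) = 10^(86.5/10) + 10^(91.3/10) + 10^(87.8/10) + 10^(93.3/10) = 4.536e+09.
Combined level = 10 log₁₀(4.536e+09) = 96.6 dB.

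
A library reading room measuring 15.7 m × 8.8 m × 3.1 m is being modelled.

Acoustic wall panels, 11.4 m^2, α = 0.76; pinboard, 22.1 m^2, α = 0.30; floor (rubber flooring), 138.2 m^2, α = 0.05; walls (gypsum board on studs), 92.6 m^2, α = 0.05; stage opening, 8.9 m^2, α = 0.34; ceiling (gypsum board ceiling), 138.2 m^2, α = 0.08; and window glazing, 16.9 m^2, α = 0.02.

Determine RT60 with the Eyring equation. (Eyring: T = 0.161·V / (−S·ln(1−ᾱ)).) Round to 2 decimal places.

Total surface area S = 11.4 + 22.1 + 138.2 + 92.6 + 8.9 + 138.2 + 16.9 = 428.3 m^2.
Σ(Sᵢαᵢ) = 11.4·0.76 + 22.1·0.30 + 138.2·0.05 + 92.6·0.05 + 8.9·0.34 + 138.2·0.08 + 16.9·0.02 = 41.254.
Mean coefficient ᾱ = A/S = 0.0963.
Eyring denominator: −S ln(1−ᾱ) = 43.369.
V = 15.7 × 8.8 × 3.1 = 428.296 m³.
T = 0.161·V/[−S·ln(1−ᾱ)] = 0.161·428.296/43.369 = 1.59 s.

1.59 sec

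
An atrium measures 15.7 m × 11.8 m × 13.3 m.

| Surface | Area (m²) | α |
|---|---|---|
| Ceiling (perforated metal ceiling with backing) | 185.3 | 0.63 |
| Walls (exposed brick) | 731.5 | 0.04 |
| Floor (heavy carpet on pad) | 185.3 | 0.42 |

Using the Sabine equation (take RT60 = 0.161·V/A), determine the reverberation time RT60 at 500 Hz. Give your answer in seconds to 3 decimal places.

1.772 seconds

Summing Sᵢαᵢ: 116.739 + 29.260 + 77.826 → A = 223.825 sabins.
V = 15.7·11.8·13.3 = 2463.958 m³.
T = 0.161 V/A = 0.161·2463.958/223.825 = 1.772 s.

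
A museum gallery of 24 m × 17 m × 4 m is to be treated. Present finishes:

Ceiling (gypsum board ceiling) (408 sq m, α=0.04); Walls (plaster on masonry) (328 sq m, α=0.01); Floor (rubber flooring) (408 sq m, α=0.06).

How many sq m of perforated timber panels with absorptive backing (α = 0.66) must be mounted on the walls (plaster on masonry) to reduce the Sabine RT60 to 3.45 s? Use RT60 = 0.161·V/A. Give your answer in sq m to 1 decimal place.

Summing Sᵢαᵢ: 16.320 + 3.280 + 24.480 → A₁ = 44.080 sabins.
Required A₂ = 0.161·1632/3.45 = 76.160 sabins.
ΔA needed = 76.160 − 44.080 = 32.080 sabins.
Net gain per sq m: Δα = 0.66 − 0.01 = 0.65.
Panel area = 32.080 / 0.65 = 49.4 sq m.

49.4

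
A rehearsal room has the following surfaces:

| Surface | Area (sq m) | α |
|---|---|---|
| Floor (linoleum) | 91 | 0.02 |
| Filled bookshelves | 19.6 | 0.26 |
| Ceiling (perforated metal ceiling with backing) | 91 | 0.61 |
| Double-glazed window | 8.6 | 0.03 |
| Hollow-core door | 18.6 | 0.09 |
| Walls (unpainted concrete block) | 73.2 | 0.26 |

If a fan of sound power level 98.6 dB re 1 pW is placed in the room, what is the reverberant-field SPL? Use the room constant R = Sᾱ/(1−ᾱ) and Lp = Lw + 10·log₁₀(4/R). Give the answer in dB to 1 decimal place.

Σ(Sᵢαᵢ) = 91×0.02 + 19.6×0.26 + 91×0.61 + 8.6×0.03 + 18.6×0.09 + 73.2×0.26 = 83.390; total area S = 302.0 sq m.
ᾱ = 83.390/302.0 = 0.2761; R = Sᾱ/(1−ᾱ) = 83.390/(1−0.2761) = 115.195 sq m.
Lp = 98.6 + 10·log₁₀(4/115.195) = 98.6 + (-14.59) = 84.0 dB.

84.0 dB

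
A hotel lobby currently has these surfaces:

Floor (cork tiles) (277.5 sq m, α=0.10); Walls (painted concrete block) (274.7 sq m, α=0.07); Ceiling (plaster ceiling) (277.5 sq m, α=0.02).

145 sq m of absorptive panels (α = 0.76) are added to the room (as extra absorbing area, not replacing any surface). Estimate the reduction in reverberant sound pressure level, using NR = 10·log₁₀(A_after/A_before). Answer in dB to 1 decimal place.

A_before = Σ Sᵢαᵢ = 277.5·0.10 + 274.7·0.07 + 277.5·0.02 = 52.529 sabins.
Treatment contributes 145·0.76 = 110.200 sabins.
A_after = 52.529 + 110.200 = 162.729 sabins.
NR = 10·log₁₀(162.729/52.529) = 4.9 dB.

4.9 dB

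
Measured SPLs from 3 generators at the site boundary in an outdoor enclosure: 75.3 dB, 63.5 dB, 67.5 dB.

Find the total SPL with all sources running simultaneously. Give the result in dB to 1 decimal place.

Sum in the linear (power) domain: Σ 10^(Lᵢ/10) = 10^(75.3/10) + 10^(63.5/10) + 10^(67.5/10) = 4.175e+07.
Combined level = 10 log₁₀(4.175e+07) = 76.2 dB.

76.2 dB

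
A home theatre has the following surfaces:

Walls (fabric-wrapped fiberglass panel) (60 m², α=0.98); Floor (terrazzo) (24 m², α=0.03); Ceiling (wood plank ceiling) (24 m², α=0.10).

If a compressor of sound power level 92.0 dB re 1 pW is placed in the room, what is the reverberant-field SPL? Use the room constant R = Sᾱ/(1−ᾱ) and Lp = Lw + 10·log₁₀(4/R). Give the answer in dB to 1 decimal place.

76.4 dB

A = 61.920 sabins; S = 108.0 m².
ᾱ = 0.5733, so room constant R = A/(1−ᾱ) = 145.114 m².
Lp = 92.0 + 10·log₁₀(4/145.114) = 92.0 + (-15.60) = 76.4 dB.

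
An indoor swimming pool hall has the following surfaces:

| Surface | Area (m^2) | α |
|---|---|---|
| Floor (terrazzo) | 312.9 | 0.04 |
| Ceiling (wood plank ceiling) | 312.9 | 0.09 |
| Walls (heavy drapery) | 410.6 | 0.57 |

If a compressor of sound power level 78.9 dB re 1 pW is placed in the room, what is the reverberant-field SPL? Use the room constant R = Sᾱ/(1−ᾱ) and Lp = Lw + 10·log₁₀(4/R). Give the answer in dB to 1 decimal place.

A = 274.719 sabins; S = 1036.4 m^2.
ᾱ = 0.2651, so room constant R = A/(1−ᾱ) = 373.818 m^2.
Lp = Lw + 10 log₁₀(4/R) = 78.9 -19.71 = 59.2 dB.

59.2 dB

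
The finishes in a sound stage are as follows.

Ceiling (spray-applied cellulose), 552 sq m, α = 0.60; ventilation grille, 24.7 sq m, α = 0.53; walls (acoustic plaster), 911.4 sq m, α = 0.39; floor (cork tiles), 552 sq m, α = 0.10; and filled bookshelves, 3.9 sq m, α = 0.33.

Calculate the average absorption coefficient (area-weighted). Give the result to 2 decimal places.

Total surface area S = 2044.0 sq m.
Σ(Sᵢαᵢ) = 552·0.60 + 24.7·0.53 + 911.4·0.39 + 552·0.10 + 3.9·0.33 = 756.224.
ᾱ = 756.224 / 2044.0 = 0.37.

0.37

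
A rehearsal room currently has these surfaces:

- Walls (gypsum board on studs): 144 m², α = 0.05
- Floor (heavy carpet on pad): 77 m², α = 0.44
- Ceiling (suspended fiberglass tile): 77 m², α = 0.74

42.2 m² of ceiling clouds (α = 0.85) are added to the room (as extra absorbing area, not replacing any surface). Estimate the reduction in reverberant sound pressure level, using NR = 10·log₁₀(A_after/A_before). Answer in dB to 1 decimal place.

Total absorption A_before = 144·0.05 + 77·0.44 + 77·0.74
  = 7.200 + 33.880 + 56.980 = 98.060 m² sabins.
Treatment contributes 42.2·0.85 = 35.870 sabins.
New total A_after = 133.930 sabins.
Reduction = 10 log₁₀(A_after/A_before) = 10 log₁₀(1.3658) = 1.4 dB.

1.4 dB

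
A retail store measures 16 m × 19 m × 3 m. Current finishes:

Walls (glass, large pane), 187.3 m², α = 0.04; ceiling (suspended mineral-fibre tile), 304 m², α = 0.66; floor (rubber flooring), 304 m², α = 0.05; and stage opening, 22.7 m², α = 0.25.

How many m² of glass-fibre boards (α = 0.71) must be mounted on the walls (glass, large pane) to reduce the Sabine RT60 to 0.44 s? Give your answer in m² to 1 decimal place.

156.3

Equivalent absorption area: A₁ = 187.3·0.04 + 304·0.66 + 304·0.05 + 22.7·0.25 = 229.007 m².
Required A₂ = 0.161·912/0.44 = 333.709 sabins.
ΔA needed = 333.709 − 229.007 = 104.702 sabins.
Net gain per m²: Δα = 0.71 − 0.04 = 0.67.
Area = ΔA/Δα = 104.702/0.67 = 156.3 m².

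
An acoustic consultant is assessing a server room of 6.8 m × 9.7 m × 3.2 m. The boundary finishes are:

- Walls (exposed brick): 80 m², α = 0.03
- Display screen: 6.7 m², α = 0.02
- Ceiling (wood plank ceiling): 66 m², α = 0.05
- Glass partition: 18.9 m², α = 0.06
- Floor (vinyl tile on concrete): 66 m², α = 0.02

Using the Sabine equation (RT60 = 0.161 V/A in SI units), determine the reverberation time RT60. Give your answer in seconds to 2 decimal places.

4.10 seconds

Total absorption A = 80×0.03 + 6.7×0.02 + 66×0.05 + 18.9×0.06 + 66×0.02
  = 2.400 + 0.134 + 3.300 + 1.134 + 1.320 = 8.288 m² sabins.
V = 6.8·9.7·3.2 = 211.072 m³.
T = 0.161 V/A = 0.161·211.072/8.288 = 4.10 s.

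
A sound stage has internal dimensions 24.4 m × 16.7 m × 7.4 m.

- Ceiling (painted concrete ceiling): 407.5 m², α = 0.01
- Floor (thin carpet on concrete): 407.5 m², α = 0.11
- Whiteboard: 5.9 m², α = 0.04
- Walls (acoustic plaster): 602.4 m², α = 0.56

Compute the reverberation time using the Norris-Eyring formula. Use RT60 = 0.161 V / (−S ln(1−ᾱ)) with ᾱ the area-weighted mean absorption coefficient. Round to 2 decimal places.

S = Σ Sᵢ = 1423.3 m².
Σ(Sᵢαᵢ) = 407.5·0.01 + 407.5·0.11 + 5.9·0.04 + 602.4·0.56 = 386.480.
Mean coefficient ᾱ = A/S = 0.2715.
−S·ln(1−ᾱ) = −1423.3 × ln(1 − 0.2715) = 450.855.
V = 24.4 × 16.7 × 7.4 = 3015.352 m³.
T = 0.161·V/[−S·ln(1−ᾱ)] = 0.161·3015.352/450.855 = 1.08 s.

1.08 seconds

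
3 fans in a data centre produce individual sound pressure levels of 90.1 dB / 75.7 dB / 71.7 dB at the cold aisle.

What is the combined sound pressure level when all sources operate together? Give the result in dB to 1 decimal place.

Sum in the linear (power) domain: Σ 10^(Lᵢ/10) = 10^(90.1/10) + 10^(75.7/10) + 10^(71.7/10) = 1.075e+09.
Back to dB: 10·log₁₀ Σ = 90.3 dB.

90.3 dB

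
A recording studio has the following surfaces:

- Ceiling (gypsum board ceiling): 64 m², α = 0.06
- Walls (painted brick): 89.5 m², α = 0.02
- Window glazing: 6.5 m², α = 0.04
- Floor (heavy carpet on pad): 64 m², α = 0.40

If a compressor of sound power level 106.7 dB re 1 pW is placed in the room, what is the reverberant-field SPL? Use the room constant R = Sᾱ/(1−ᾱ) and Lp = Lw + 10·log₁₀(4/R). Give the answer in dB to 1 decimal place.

97.1 dB

Σ(Sᵢαᵢ) = 64·0.06 + 89.5·0.02 + 6.5·0.04 + 64·0.40 = 31.490; total area S = 224.0 m².
ᾱ = 0.1406, so room constant R = A/(1−ᾱ) = 36.642 m².
Lp = Lw + 10 log₁₀(4/R) = 106.7 -9.62 = 97.1 dB.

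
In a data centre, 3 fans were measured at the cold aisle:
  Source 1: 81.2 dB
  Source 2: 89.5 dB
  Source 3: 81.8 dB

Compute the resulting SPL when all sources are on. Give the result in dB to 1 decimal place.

Converting to relative power and adding: 10^(81.2/10) + 10^(89.5/10) + 10^(81.8/10) = 1.174e+09.
Back to dB: 10·log₁₀ Σ = 90.7 dB.

90.7 dB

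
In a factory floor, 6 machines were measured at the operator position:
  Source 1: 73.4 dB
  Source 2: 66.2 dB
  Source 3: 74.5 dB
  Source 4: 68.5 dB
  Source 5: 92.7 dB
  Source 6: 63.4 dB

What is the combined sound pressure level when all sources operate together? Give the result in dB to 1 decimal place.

Converting to relative power and adding: 10^(73.4/10) + 10^(66.2/10) + 10^(74.5/10) + 10^(68.5/10) + 10^(92.7/10) + 10^(63.4/10) = 1.926e+09.
Combined level = 10 log₁₀(1.926e+09) = 92.8 dB.

92.8 dB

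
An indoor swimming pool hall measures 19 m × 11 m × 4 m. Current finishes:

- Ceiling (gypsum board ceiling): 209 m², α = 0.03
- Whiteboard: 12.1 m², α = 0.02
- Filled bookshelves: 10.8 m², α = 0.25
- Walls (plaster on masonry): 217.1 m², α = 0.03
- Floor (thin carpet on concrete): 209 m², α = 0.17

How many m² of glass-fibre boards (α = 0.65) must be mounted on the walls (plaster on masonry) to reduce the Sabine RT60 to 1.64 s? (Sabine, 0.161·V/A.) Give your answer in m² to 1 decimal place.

49.7

Equivalent absorption area: A₁ = 209*0.03 + 12.1*0.02 + 10.8*0.25 + 217.1*0.03 + 209*0.17 = 51.255 m².
V = 836 m³. Target absorption A₂ = 0.161 × 836 / 1.64 = 82.071 sabins.
Absorption to add: 82.071 − 51.255 = 30.816 sabins.
Each m² of panel replacing the walls (plaster on masonry) adds (0.65 − 0.03) = 0.62 sabins.
Panel area = 30.816 / 0.62 = 49.7 m².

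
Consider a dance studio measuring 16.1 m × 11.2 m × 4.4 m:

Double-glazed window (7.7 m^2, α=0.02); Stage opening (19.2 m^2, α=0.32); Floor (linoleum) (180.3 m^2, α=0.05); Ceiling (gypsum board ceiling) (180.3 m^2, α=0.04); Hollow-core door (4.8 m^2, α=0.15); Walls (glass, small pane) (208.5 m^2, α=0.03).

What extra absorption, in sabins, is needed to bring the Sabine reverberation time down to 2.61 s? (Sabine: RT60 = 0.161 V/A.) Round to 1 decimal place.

19.4 sabins

Total absorption A₁ = 7.7×0.02 + 19.2×0.32 + 180.3×0.05 + 180.3×0.04 + 4.8×0.15 + 208.5×0.03
  = 0.154 + 6.144 + 9.015 + 7.212 + 0.720 + 6.255 = 29.500 m^2 sabins.
Target A₂ = 0.161·793.408/2.61 = 48.942 sabins (V = 793.408 m³).
Additional absorption ΔA = 48.942 − 29.500 = 19.4 sabins.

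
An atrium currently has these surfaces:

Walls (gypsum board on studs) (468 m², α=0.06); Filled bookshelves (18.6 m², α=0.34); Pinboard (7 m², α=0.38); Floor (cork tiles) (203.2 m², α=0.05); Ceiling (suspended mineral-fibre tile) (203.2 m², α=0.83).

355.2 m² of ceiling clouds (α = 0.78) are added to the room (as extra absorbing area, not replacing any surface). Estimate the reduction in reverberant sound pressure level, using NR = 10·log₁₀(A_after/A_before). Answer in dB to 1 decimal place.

3.6 dB

A_before = Σ Sᵢαᵢ = 468·0.06 + 18.6·0.34 + 7·0.38 + 203.2·0.05 + 203.2·0.83 = 215.880 sabins.
Treatment contributes 355.2·0.78 = 277.056 sabins.
A_after = 215.880 + 277.056 = 492.936 sabins.
NR = 10·log₁₀(492.936/215.880) = 3.6 dB.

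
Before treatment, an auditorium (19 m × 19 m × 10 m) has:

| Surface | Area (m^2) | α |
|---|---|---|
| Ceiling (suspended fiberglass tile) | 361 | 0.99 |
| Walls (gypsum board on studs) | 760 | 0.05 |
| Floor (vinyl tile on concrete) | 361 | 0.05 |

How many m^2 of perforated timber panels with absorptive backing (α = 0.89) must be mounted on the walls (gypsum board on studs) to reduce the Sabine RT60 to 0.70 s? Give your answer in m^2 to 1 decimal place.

Summing Sᵢαᵢ: 357.390 + 38.000 + 18.050 → A₁ = 413.440 sabins.
Required A₂ = 0.161·3610/0.70 = 830.300 sabins.
ΔA needed = 830.300 − 413.440 = 416.860 sabins.
Each m^2 of panel replacing the walls (gypsum board on studs) adds (0.89 − 0.05) = 0.84 sabins.
Area = ΔA/Δα = 416.860/0.84 = 496.3 m^2.

496.3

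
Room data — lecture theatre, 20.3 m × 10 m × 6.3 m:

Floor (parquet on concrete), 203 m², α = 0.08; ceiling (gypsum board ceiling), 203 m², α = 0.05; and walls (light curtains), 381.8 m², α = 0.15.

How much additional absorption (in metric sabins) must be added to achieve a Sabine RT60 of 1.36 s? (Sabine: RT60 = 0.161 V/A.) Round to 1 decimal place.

67.7 sabins

Summing Sᵢαᵢ: 16.240 + 10.150 + 57.270 → A₁ = 83.660 sabins.
For T = 1.36 s, need A₂ = 0.161·V/T = 0.161·1278.9/1.36 = 151.399 sabins.
Additional absorption ΔA = 151.399 − 83.660 = 67.7 sabins.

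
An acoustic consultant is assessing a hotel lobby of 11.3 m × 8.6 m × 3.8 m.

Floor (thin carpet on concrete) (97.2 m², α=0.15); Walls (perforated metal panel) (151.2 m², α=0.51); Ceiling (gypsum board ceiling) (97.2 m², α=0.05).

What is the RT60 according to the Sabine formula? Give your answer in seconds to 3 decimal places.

0.616 s

Summing Sᵢαᵢ: 14.580 + 77.112 + 4.860 → A = 96.552 sabins.
Room volume: 369.284 m³.
T = 0.161 V/A = 0.161·369.284/96.552 = 0.616 s.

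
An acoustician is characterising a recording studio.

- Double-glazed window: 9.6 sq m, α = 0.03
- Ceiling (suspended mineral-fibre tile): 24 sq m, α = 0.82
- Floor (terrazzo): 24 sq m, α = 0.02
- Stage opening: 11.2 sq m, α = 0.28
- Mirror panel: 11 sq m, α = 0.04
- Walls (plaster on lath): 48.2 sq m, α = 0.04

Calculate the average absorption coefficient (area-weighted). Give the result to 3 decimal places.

S = Σ Sᵢ = 9.6 + 24 + 24 + 11.2 + 11 + 48.2 = 128.0 sq m.
Weighted sum Σ Sα = 25.952.
ᾱ = A/S = 0.203.

0.203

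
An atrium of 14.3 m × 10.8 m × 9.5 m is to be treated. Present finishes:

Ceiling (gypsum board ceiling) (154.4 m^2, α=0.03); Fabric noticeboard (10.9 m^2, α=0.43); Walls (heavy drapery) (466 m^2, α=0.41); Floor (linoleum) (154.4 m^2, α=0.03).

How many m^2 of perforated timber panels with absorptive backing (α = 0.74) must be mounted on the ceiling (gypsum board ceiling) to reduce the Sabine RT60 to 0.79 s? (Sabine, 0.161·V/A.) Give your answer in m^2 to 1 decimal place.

132.4

Equivalent absorption area: A₁ = 154.4*0.03 + 10.9*0.43 + 466*0.41 + 154.4*0.03 = 205.011 m^2.
V = 1467.18 m³. Target absorption A₂ = 0.161 × 1467.18 / 0.79 = 299.008 sabins.
Absorption to add: 299.008 − 205.011 = 93.997 sabins.
Each m^2 of panel replacing the ceiling (gypsum board ceiling) adds (0.74 − 0.03) = 0.71 sabins.
Panel area = 93.997 / 0.71 = 132.4 m^2.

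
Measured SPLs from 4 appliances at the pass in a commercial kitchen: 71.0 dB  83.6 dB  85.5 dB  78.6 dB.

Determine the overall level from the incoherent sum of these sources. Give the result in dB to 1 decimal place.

88.3 dB

Converting to relative power and adding: 10^(71.0/10) + 10^(83.6/10) + 10^(85.5/10) + 10^(78.6/10) = 6.689e+08.
L_total = 10·log₁₀(6.689e+08) = 88.3 dB.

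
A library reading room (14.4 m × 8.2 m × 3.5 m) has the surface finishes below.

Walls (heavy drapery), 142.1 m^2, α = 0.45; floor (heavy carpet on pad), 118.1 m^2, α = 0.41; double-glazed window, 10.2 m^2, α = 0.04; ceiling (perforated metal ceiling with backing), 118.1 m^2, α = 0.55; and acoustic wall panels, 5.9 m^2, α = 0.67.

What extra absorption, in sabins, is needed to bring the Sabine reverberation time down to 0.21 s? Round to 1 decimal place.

135.2 sabins

Total absorption A₁ = 142.1·0.45 + 118.1·0.41 + 10.2·0.04 + 118.1·0.55 + 5.9·0.67
  = 63.945 + 48.421 + 0.408 + 64.955 + 3.953 = 181.682 m^2 sabins.
For T = 0.21 s, need A₂ = 0.161·V/T = 0.161·413.28/0.21 = 316.848 sabins.
Additional absorption ΔA = 316.848 − 181.682 = 135.2 sabins.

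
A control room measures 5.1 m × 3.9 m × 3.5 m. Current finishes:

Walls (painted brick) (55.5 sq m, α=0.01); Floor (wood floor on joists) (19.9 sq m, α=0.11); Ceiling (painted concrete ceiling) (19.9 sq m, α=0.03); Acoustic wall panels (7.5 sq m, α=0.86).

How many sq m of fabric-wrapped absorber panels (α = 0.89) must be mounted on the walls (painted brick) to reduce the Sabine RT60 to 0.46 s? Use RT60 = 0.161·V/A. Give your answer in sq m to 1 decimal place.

Total absorption A₁ = 55.5*0.01 + 19.9*0.11 + 19.9*0.03 + 7.5*0.86
  = 0.555 + 2.189 + 0.597 + 6.450 = 9.791 sq m sabins.
V = 69.615 m³. Target absorption A₂ = 0.161 × 69.615 / 0.46 = 24.365 sabins.
Absorption to add: 24.365 − 9.791 = 14.574 sabins.
Each sq m of panel replacing the walls (painted brick) adds (0.89 − 0.01) = 0.88 sabins.
Area = ΔA/Δα = 14.574/0.88 = 16.6 sq m.

16.6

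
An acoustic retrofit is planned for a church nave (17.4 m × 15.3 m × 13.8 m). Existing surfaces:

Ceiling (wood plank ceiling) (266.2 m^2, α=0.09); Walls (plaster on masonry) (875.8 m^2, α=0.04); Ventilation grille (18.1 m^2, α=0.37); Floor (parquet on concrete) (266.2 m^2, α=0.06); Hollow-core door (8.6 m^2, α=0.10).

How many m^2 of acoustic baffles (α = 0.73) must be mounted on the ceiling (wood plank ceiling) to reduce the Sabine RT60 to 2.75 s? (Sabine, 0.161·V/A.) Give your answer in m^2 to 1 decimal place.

207.1

Equivalent absorption area: A₁ = 266.2·0.09 + 875.8·0.04 + 18.1·0.37 + 266.2·0.06 + 8.6·0.10 = 82.519 m^2.
V = 3673.836 m³. Target absorption A₂ = 0.161 × 3673.836 / 2.75 = 215.086 sabins.
Absorption to add: 215.086 − 82.519 = 132.567 sabins.
Net gain per m^2: Δα = 0.73 − 0.09 = 0.64.
Area = ΔA/Δα = 132.567/0.64 = 207.1 m^2.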